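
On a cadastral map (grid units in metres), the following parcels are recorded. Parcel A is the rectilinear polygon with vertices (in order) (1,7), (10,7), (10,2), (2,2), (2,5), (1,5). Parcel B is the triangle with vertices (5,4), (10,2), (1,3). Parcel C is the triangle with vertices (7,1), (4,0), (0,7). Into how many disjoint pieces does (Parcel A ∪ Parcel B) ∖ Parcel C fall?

3

(Parcel A ∪ Parcel B) ∖ Parcel C splits into 3 disjoint pieces (area 34.9881, area 0.8234, area 0.0179).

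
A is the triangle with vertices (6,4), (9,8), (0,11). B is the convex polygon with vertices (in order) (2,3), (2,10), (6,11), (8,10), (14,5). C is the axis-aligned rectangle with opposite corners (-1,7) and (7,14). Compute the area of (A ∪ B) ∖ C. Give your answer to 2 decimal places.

42.25

|A ∪ B| = 61.7619.
|(A ∪ B) ∩ C| = 19.5119.
|(A ∪ B) ∖ C| = 61.7619 − 19.5119 = 42.25.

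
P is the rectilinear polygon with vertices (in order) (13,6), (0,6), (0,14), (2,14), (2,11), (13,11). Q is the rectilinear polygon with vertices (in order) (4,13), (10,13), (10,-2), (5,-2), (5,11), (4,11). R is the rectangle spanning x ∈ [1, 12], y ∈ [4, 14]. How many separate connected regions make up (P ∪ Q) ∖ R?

(P ∪ Q) ∖ R splits into 3 disjoint pieces (area 30, area 8, area 5).

3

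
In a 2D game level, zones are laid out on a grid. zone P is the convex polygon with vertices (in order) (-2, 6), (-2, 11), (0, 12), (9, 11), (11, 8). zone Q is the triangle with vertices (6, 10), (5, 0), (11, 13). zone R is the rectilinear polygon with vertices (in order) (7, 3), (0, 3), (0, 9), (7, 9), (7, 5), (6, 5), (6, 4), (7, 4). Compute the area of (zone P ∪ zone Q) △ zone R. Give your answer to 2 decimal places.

68.12

|zone P ∪ zone Q| = 67.2386.
|(zone P ∪ zone Q) ∩ zone R| = 20.0606.
|(zone P ∪ zone Q) △ zone R| = 67.2386 + 41 − 40.1212 = 68.12.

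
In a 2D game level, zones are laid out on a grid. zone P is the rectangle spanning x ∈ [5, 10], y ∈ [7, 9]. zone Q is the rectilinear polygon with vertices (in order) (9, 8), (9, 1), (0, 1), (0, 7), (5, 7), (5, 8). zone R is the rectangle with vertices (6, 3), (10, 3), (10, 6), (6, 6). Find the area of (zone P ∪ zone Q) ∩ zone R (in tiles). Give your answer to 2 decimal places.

The region (zone P ∪ zone Q) ∩ zone R is the polygon with vertices (9,3), (6,3), (6,6), (9,6).
By the shoelace formula its area is 9.00.

9.00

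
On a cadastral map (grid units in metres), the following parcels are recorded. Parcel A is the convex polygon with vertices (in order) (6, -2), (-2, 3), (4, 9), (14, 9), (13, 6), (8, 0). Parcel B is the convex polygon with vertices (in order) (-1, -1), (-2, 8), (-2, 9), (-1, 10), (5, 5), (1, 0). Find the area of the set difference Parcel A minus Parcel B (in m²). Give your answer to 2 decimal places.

|Parcel A| = 101.5, |Parcel A∩Parcel B| = 21.9143.
|Parcel A ∖ Parcel B| = |Parcel A| − |Parcel A∩Parcel B| = 101.5 − 21.9143 = 79.59.

79.59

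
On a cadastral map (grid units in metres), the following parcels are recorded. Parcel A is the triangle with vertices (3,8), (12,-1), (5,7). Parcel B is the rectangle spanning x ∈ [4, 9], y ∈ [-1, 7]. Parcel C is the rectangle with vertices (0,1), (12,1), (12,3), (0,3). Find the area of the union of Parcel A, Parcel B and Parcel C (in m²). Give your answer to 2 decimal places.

By inclusion–exclusion:
Individual areas: |Parcel A| = 4.5, |Parcel B| = 40, |Parcel C| = 24.
|Parcel A∩Parcel B| = 3.3571.
|Parcel A∩Parcel C| = 0.75.
|Parcel B∩Parcel C|: x∈[4,9], y∈[1,3] → 5·2 = 10.
|Parcel A∩Parcel B∩Parcel C| = 0.3571.
|Parcel A ∪ Parcel B ∪ Parcel C| = 68.5 − 14.1071 + 0.3571 = 54.75.

54.75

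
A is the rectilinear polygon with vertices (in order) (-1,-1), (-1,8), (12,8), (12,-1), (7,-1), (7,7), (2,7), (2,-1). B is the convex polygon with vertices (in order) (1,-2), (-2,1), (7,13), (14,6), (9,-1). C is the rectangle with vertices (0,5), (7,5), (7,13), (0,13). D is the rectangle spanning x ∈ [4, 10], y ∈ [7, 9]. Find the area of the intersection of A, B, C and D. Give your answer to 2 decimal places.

3.00

The intersection is the polygon with vertices (7,8), (7,7), (4,7), (4,8).
By the shoelace formula its area is 3.00.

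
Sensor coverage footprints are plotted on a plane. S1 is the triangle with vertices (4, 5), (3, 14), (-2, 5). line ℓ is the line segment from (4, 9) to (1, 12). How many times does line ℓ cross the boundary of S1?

2

The segment meets the boundary at (3.5,9.5), (1.571,11.429).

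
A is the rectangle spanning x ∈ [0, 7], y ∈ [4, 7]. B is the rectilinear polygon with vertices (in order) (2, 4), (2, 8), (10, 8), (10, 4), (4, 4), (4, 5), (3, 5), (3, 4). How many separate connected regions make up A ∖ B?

2

A ∖ B splits into 2 disjoint pieces (area 6, area 1).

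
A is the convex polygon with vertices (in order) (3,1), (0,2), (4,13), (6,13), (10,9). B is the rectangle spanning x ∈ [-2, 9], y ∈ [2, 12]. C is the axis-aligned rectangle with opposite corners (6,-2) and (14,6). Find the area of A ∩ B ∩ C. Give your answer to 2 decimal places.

1.08

The intersection is the polygon with vertices (6,4.429), (6,6), (7.375,6).
By the shoelace formula its area is 1.08.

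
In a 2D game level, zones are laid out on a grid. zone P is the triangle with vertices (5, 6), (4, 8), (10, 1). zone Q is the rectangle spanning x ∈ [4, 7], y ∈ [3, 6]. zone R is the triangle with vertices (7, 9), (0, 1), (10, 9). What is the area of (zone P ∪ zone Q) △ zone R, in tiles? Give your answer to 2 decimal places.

|zone P ∪ zone Q| = 10.4643.
|(zone P ∪ zone Q) ∩ zone R| = 2.3204.
|(zone P ∪ zone Q) △ zone R| = 10.4643 + 12 − 4.6407 = 17.82.

17.82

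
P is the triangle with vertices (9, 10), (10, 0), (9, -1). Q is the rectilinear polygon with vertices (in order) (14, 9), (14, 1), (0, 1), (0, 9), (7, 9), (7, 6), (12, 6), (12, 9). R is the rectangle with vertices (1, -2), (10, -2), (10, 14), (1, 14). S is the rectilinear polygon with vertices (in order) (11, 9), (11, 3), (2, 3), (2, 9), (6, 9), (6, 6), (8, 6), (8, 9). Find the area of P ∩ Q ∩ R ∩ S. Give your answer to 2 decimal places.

The intersection is the polygon with vertices (9,6), (9.4,6), (9.7,3), (9,3).
By the shoelace formula its area is 1.65.

1.65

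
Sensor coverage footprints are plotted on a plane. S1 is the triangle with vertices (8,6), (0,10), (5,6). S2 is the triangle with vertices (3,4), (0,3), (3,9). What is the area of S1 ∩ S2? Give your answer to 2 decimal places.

0.30

The intersection is the polygon with vertices (3,8.5), (3,7.6), (2.5,8), (2.8,8.6).
By the shoelace formula its area is 0.30.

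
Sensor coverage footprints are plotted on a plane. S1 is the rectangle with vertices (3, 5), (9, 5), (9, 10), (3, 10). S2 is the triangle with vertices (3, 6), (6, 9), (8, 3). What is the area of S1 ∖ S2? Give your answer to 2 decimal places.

|S1| = 30, |S1∩S2| = 9.3333.
|S1 ∖ S2| = |S1| − |S1∩S2| = 30 − 9.3333 = 20.67.

20.67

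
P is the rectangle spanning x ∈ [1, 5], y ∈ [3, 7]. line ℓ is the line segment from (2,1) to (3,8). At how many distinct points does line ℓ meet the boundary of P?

2

The segment meets the boundary at (2.857,7), (2.286,3).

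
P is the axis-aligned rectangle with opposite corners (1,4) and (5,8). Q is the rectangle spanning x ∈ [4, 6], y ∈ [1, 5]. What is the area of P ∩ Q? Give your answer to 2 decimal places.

1.00

|P∩Q|: x∈[4,5], y∈[4,5] → 1·1 = 1.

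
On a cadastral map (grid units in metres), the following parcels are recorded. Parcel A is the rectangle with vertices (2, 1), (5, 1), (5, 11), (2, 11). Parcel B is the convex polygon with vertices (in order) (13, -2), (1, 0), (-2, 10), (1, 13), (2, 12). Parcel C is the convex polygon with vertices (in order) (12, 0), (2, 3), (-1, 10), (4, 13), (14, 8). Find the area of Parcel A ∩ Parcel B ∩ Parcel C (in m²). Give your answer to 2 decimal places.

The intersection is the polygon with vertices (2,11), (2.786,11), (5,8.182), (5,2.1), (2,3).
By the shoelace formula its area is 22.23.

22.23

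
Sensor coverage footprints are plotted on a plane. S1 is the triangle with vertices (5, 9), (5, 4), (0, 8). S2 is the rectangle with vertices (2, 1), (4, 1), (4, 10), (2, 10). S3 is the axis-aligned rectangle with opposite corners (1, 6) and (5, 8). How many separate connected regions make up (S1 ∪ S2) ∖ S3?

(S1 ∪ S2) ∖ S3 splits into 2 disjoint pieces (area 11.6, area 5.7).

2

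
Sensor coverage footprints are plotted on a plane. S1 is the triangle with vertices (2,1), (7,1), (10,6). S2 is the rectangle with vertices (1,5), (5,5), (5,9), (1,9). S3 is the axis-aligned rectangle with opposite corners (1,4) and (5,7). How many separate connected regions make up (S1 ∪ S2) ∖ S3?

(S1 ∪ S2) ∖ S3 splits into 2 disjoint pieces (area 12.5, area 8).

2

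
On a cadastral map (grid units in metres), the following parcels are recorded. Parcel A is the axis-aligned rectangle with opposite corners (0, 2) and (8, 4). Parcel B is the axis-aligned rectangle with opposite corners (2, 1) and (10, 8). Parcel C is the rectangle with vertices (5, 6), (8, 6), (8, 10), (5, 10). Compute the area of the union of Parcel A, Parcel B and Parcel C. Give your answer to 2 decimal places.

66.00

By inclusion–exclusion:
Individual areas: |Parcel A| = 16, |Parcel B| = 56, |Parcel C| = 12.
|Parcel A∩Parcel B|: x∈[2,8], y∈[2,4] → 6·2 = 12.
|Parcel A∩Parcel C| = 0 (no overlap).
|Parcel B∩Parcel C|: x∈[5,8], y∈[6,8] → 3·2 = 6.
|Parcel A∩Parcel B∩Parcel C| = 0.
|Parcel A ∪ Parcel B ∪ Parcel C| = 84 − 18 + 0 = 66.00.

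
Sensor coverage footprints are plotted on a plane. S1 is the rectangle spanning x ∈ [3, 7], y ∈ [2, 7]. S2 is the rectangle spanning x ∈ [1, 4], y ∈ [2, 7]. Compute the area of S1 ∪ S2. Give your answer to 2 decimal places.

By inclusion–exclusion:
Individual areas: |S1| = 20, |S2| = 15.
|S1∩S2|: x∈[3,4], y∈[2,7] → 1·5 = 5.
|S1 ∪ S2| = 35 − 5 = 30.00.

30.00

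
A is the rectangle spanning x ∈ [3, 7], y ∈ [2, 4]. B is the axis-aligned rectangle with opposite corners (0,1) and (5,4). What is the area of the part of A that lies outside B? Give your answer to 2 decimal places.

4.00

|A∩B|: x∈[3,5], y∈[2,4] → 2·2 = 4.
|A| = 8.
|A ∖ B| = |A| − |A∩B| = 8 − 4 = 4.00.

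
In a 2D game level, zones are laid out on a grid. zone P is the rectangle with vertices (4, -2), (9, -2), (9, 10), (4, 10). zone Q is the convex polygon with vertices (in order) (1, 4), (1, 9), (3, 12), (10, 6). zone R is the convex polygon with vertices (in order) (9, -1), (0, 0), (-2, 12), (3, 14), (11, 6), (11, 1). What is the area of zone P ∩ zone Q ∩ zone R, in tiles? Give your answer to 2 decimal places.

18.13

The intersection is the polygon with vertices (4,4.667), (4,10), (5.333,10), (9,6.857), (9,5.778).
By the shoelace formula its area is 18.13.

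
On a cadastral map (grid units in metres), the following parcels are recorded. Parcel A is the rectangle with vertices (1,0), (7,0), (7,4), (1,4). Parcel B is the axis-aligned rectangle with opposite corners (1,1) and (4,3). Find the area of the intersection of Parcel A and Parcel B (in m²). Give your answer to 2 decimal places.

|Parcel A∩Parcel B|: x∈[1,4], y∈[1,3] → 3·2 = 6.

6.00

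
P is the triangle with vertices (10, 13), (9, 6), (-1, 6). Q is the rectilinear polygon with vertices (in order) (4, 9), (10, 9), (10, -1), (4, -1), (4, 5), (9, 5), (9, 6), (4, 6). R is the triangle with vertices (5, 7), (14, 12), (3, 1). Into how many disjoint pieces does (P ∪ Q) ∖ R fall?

(P ∪ Q) ∖ R splits into 3 disjoint pieces (area 34.5, area 0.1667, area 25.5833).

3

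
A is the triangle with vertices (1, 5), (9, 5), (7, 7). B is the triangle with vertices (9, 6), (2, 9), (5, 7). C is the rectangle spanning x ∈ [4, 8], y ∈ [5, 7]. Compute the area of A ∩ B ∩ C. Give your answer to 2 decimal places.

0.35

The intersection is the polygon with vertices (6.143,6.714), (6.812,6.938), (7.25,6.75), (7.667,6.333).
By the shoelace formula its area is 0.35.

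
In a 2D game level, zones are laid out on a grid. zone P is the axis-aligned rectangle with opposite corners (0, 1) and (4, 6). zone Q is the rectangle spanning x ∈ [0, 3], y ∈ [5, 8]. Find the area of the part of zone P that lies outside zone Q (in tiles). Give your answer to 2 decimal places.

|zone P∩zone Q|: x∈[0,3], y∈[5,6] → 3·1 = 3.
|zone P| = 20.
|zone P ∖ zone Q| = |zone P| − |zone P∩zone Q| = 20 − 3 = 17.00.

17.00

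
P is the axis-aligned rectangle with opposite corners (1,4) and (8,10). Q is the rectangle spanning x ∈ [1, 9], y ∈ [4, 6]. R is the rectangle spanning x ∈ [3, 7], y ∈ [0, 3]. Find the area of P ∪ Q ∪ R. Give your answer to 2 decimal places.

56.00

By inclusion–exclusion:
Individual areas: |P| = 42, |Q| = 16, |R| = 12.
|P∩Q|: x∈[1,8], y∈[4,6] → 7·2 = 14.
|P∩R| = 0 (no overlap).
|Q∩R| = 0 (no overlap).
|P∩Q∩R| = 0.
|P ∪ Q ∪ R| = 70 − 14 + 0 = 56.00.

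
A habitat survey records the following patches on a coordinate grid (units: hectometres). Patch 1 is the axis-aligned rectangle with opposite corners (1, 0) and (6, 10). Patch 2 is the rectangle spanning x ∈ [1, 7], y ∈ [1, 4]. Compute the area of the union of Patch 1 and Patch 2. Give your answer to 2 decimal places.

53.00

By inclusion–exclusion:
Individual areas: |Patch 1| = 50, |Patch 2| = 18.
|Patch 1∩Patch 2|: x∈[1,6], y∈[1,4] → 5·3 = 15.
|Patch 1 ∪ Patch 2| = 68 − 15 = 53.00.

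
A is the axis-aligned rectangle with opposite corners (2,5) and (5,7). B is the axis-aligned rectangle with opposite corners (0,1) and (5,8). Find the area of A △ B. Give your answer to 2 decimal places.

29.00

|A∩B|: x∈[2,5], y∈[5,7] → 3·2 = 6.
|A △ B| = |A| + |B| − 2·|A∩B| = 6 + 35 − 12 = 29.00.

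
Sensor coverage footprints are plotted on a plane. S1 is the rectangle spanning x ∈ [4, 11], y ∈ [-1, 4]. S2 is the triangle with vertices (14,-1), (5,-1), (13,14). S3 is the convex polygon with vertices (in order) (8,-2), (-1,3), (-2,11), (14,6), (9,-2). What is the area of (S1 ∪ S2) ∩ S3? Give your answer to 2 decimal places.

48.47

The region (S1 ∪ S2) ∩ S3 is the polygon with vertices (4,4), (7.667,4), (9.486,7.411), (13.523,6.149), (13.578,5.325), (9.625,-1), (6.2,-1), (4,0.222).
By the shoelace formula its area is 48.47.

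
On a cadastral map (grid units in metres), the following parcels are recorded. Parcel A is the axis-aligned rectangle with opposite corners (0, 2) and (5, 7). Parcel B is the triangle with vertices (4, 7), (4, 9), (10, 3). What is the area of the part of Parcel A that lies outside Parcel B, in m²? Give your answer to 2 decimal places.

|Parcel A| = 25, |Parcel A∩Parcel B| = 0.3333.
|Parcel A ∖ Parcel B| = |Parcel A| − |Parcel A∩Parcel B| = 25 − 0.3333 = 24.67.

24.67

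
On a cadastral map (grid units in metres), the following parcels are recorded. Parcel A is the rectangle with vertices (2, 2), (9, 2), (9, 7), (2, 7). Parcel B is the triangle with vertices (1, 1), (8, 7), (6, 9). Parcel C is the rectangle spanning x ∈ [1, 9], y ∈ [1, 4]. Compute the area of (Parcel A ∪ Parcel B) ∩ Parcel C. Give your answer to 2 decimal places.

14.38

The region (Parcel A ∪ Parcel B) ∩ Parcel C is the polygon with vertices (9,2), (2.167,2), (1,1), (2,2.6), (2,4), (9,4).
By the shoelace formula its area is 14.38.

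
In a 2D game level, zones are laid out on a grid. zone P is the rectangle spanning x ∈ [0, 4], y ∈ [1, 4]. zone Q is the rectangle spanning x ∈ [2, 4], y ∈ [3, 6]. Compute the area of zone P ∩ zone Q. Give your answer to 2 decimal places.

2.00

|zone P∩zone Q|: x∈[2,4], y∈[3,4] → 2·1 = 2.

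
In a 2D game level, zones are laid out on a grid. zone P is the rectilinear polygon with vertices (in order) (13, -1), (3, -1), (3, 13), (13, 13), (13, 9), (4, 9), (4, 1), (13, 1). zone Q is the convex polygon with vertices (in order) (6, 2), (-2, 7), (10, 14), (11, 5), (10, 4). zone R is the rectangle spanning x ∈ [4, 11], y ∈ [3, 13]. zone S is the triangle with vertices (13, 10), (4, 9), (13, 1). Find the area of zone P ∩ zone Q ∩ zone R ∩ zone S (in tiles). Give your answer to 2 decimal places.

The intersection is the polygon with vertices (10.556,9), (4,9), (10.476,9.72).
By the shoelace formula its area is 2.36.

2.36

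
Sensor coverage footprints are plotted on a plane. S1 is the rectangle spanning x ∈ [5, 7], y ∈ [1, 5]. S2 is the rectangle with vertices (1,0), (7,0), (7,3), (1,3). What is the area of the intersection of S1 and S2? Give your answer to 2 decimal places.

4.00

|S1∩S2|: x∈[5,7], y∈[1,3] → 2·2 = 4.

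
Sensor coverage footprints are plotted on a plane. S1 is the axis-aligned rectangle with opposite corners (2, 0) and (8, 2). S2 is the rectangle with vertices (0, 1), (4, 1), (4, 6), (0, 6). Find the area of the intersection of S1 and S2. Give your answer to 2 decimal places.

|S1∩S2|: x∈[2,4], y∈[1,2] → 2·1 = 2.

2.00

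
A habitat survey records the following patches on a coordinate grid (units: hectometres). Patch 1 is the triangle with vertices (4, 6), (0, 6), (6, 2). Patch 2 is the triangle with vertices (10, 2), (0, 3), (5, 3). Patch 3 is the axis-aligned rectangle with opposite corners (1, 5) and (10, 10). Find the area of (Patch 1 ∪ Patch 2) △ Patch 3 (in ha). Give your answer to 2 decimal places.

|Patch 1 ∪ Patch 2| = 10.1268.
|(Patch 1 ∪ Patch 2) ∩ Patch 3| = 3.1667.
|(Patch 1 ∪ Patch 2) △ Patch 3| = 10.1268 + 45 − 6.3333 = 48.79.

48.79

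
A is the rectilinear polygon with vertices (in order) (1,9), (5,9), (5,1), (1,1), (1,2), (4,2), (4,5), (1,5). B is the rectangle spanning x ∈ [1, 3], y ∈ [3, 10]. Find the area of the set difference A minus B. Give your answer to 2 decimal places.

15.00

|A| = 23, |A∩B| = 8.
|A ∖ B| = |A| − |A∩B| = 23 − 8 = 15.00.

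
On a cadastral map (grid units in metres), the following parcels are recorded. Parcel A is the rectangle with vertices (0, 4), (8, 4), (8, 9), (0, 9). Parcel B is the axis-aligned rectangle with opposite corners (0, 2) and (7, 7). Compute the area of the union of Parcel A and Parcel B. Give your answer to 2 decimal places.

By inclusion–exclusion:
Individual areas: |Parcel A| = 40, |Parcel B| = 35.
|Parcel A∩Parcel B|: x∈[0,7], y∈[4,7] → 7·3 = 21.
|Parcel A ∪ Parcel B| = 75 − 21 = 54.00.

54.00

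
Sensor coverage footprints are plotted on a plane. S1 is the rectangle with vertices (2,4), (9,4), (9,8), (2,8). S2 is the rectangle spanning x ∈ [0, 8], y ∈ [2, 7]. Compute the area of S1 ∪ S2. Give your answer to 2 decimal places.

50.00

By inclusion–exclusion:
Individual areas: |S1| = 28, |S2| = 40.
|S1∩S2|: x∈[2,8], y∈[4,7] → 6·3 = 18.
|S1 ∪ S2| = 68 − 18 = 50.00.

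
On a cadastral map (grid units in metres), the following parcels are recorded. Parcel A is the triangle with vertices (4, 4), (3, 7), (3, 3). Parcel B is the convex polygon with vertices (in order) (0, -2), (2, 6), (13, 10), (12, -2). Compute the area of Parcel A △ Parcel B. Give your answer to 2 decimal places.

110.12

|Parcel A| = 2, |Parcel B| = 112, |Parcel A∩Parcel B| = 1.9398.
|Parcel A △ Parcel B| = |Parcel A| + |Parcel B| − 2·|Parcel A∩Parcel B| = 2 + 112 − 3.8796 = 110.12.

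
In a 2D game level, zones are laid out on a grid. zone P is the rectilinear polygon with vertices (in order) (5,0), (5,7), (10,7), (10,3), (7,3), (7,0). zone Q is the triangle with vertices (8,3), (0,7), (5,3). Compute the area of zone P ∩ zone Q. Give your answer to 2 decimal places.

The intersection is the polygon with vertices (5,4.5), (8,3), (7,3), (5,3).
By the shoelace formula its area is 2.25.

2.25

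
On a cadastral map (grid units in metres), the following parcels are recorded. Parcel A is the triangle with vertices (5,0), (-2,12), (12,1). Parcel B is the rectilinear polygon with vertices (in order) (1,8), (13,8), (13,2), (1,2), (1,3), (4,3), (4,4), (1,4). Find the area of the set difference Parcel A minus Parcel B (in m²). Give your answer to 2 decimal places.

17.97

|Parcel A| = 45.5, |Parcel A∩Parcel B| = 27.5319.
|Parcel A ∖ Parcel B| = |Parcel A| − |Parcel A∩Parcel B| = 45.5 − 27.5319 = 17.97.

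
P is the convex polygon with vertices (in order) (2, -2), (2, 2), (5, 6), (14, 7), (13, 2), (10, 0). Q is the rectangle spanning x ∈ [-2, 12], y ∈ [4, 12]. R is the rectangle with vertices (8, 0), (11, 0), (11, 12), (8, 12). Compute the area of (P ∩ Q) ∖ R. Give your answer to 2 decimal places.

|P ∩ Q| = 18.2222.
|(P ∩ Q) ∩ R| = 7.5.
|(P ∩ Q) ∖ R| = 18.2222 − 7.5 = 10.72.

10.72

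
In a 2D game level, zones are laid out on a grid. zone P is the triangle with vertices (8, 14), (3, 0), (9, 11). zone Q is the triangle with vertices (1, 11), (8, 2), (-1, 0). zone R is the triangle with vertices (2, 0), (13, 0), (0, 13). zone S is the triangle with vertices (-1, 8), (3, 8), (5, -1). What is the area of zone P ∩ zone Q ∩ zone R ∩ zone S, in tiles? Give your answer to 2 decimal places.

The intersection is the polygon with vertices (3.6,1.1), (3.465,1.302), (4.096,3.068), (4.263,2.316).
By the shoelace formula its area is 0.53.

0.53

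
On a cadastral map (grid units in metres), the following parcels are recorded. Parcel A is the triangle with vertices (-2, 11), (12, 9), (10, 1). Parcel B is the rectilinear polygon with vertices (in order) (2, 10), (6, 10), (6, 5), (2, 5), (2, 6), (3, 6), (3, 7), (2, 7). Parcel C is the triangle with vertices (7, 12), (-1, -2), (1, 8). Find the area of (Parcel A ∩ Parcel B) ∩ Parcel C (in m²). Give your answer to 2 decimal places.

7.84

|Parcel A ∩ Parcel B| = 15.6452.
|(Parcel A ∩ Parcel B) ∩ Parcel C| = 7.84.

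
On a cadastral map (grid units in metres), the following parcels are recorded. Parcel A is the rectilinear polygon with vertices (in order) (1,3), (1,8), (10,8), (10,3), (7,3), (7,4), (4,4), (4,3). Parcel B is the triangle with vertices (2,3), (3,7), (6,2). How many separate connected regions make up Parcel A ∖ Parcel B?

Parcel A ∖ Parcel B is a single connected region.

1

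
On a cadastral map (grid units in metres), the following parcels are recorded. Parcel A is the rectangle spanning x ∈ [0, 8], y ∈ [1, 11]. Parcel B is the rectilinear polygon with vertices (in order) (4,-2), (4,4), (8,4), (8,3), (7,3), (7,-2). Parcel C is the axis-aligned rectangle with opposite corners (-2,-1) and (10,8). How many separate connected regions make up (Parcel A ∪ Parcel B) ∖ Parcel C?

(Parcel A ∪ Parcel B) ∖ Parcel C splits into 2 disjoint pieces (area 3, area 24).

2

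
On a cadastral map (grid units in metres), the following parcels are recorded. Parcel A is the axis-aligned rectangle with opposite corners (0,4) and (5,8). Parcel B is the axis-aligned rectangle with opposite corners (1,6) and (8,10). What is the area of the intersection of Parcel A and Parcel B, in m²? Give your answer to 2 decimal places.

8.00

|Parcel A∩Parcel B|: x∈[1,5], y∈[6,8] → 4·2 = 8.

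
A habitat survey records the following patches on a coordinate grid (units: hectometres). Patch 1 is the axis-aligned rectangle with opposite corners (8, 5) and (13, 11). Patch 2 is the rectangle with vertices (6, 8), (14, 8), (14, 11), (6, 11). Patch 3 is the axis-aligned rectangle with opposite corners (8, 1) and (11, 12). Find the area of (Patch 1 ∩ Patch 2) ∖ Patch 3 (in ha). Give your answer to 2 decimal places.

6.00

|Patch 1 ∩ Patch 2| = 15.
|(Patch 1 ∩ Patch 2) ∩ Patch 3| = 9.
|(Patch 1 ∩ Patch 2) ∖ Patch 3| = 15 − 9 = 6.00.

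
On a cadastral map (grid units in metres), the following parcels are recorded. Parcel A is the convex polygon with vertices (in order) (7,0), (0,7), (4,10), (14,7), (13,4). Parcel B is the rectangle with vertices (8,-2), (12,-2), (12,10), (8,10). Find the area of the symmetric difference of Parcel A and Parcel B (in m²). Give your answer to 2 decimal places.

|Parcel A| = 77, |Parcel B| = 48, |Parcel A∩Parcel B| = 24.8.
|Parcel A △ Parcel B| = |Parcel A| + |Parcel B| − 2·|Parcel A∩Parcel B| = 77 + 48 − 49.6 = 75.40.

75.40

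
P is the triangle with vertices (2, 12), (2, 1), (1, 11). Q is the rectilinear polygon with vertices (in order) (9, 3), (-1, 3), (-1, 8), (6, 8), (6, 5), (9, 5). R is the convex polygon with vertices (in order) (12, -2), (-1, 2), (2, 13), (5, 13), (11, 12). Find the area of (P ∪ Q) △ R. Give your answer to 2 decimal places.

|P ∪ Q| = 44.25.
|(P ∪ Q) ∩ R| = 39.0578.
|(P ∪ Q) △ R| = 44.25 + 141.5 − 78.1155 = 107.63.

107.63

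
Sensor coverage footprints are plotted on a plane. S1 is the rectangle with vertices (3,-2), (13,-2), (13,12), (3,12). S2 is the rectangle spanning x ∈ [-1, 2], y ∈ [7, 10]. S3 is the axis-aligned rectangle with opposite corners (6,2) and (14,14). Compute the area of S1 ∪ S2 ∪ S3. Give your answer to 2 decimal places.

175.00

By inclusion–exclusion:
Individual areas: |S1| = 140, |S2| = 9, |S3| = 96.
|S1∩S2| = 0 (no overlap).
|S1∩S3|: x∈[6,13], y∈[2,12] → 7·10 = 70.
|S2∩S3| = 0 (no overlap).
|S1∩S2∩S3| = 0.
|S1 ∪ S2 ∪ S3| = 245 − 70 + 0 = 175.00.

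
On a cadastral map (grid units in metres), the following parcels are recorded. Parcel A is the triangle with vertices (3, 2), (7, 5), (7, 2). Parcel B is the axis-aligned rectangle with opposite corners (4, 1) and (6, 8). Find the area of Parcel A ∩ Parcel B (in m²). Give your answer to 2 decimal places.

The intersection is the polygon with vertices (6,4.25), (6,2), (4,2), (4,2.75).
By the shoelace formula its area is 3.00.

3.00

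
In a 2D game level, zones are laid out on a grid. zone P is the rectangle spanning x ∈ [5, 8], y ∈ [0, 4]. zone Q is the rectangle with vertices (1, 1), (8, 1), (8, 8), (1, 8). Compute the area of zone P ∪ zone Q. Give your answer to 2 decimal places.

52.00

By inclusion–exclusion:
Individual areas: |zone P| = 12, |zone Q| = 49.
|zone P∩zone Q|: x∈[5,8], y∈[1,4] → 3·3 = 9.
|zone P ∪ zone Q| = 61 − 9 = 52.00.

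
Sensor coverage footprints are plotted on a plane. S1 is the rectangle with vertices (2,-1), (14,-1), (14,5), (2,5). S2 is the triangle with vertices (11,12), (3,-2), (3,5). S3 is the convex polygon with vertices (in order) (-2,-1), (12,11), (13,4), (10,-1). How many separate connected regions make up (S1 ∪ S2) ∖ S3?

(S1 ∪ S2) ∖ S3 splits into 3 disjoint pieces (area 13.5714, area 0.2857, area 14.4971).

3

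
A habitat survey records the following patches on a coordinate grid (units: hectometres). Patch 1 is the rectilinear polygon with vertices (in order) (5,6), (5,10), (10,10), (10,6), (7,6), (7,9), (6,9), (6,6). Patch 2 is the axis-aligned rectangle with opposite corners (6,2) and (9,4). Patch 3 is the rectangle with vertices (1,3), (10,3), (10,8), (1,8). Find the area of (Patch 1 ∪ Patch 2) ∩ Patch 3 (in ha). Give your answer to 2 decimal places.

11.00

|Patch 1 ∪ Patch 2| = 23.
|(Patch 1 ∪ Patch 2) ∩ Patch 3| = 11.00.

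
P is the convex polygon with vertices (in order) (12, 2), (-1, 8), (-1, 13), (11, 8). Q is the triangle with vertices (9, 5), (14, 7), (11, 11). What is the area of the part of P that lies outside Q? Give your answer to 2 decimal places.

61.74

|P| = 66, |P∩Q| = 4.2611.
|P ∖ Q| = |P| − |P∩Q| = 66 − 4.2611 = 61.74.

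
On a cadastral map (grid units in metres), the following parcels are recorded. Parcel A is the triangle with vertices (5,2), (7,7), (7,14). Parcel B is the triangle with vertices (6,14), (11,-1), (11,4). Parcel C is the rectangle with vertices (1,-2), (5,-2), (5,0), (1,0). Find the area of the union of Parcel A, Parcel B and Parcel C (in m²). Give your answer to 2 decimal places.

27.25

By inclusion–exclusion:
Individual areas: |Parcel A| = 7, |Parcel B| = 12.5, |Parcel C| = 8.
|Parcel A∩Parcel B| = 0.25.
|Parcel A∩Parcel C| = 0.
|Parcel B∩Parcel C| = 0.
|Parcel A∩Parcel B∩Parcel C| = 0.
|Parcel A ∪ Parcel B ∪ Parcel C| = 27.5 − 0.25 + 0 = 27.25.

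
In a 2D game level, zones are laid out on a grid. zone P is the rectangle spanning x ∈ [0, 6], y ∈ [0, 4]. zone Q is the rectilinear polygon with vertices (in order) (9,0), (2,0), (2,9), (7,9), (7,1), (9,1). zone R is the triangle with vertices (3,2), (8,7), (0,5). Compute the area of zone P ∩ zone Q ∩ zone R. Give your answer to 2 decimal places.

The intersection is the polygon with vertices (2,4), (5,4), (3,2), (2,3).
By the shoelace formula its area is 3.50.

3.50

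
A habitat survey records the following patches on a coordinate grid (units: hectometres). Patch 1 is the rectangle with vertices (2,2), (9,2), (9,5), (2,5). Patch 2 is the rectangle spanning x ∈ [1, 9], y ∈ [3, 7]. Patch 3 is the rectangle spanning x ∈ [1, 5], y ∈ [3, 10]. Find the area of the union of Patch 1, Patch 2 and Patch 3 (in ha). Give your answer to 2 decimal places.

By inclusion–exclusion:
Individual areas: |Patch 1| = 21, |Patch 2| = 32, |Patch 3| = 28.
|Patch 1∩Patch 2|: x∈[2,9], y∈[3,5] → 7·2 = 14.
|Patch 1∩Patch 3|: x∈[2,5], y∈[3,5] → 3·2 = 6.
|Patch 2∩Patch 3|: x∈[1,5], y∈[3,7] → 4·4 = 16.
|Patch 1∩Patch 2∩Patch 3| = 6.
|Patch 1 ∪ Patch 2 ∪ Patch 3| = 81 − 36 + 6 = 51.00.

51.00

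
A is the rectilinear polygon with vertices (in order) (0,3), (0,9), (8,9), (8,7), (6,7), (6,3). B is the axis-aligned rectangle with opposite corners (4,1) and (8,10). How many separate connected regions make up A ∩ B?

1

A ∩ B is a single connected region.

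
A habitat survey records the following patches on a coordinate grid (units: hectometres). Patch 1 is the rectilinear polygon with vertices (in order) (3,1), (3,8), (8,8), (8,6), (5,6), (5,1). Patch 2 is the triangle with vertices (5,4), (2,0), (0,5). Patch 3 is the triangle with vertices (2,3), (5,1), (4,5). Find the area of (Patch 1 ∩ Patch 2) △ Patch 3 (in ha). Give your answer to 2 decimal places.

3.25

|Patch 1 ∩ Patch 2| = 3.0667.
|(Patch 1 ∩ Patch 2) ∩ Patch 3| = 2.4095.
|(Patch 1 ∩ Patch 2) △ Patch 3| = 3.0667 + 5 − 4.8191 = 3.25.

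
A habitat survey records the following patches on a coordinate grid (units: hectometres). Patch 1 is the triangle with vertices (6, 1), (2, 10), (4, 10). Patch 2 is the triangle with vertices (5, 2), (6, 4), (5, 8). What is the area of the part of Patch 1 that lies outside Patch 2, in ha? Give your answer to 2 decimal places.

8.24

|Patch 1| = 9, |Patch 1∩Patch 2| = 0.7585.
|Patch 1 ∖ Patch 2| = |Patch 1| − |Patch 1∩Patch 2| = 9 − 0.7585 = 8.24.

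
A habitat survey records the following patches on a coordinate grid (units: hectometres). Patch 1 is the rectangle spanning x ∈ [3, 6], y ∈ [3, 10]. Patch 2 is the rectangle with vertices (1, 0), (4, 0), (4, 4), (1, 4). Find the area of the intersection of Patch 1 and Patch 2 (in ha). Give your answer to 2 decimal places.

|Patch 1∩Patch 2|: x∈[3,4], y∈[3,4] → 1·1 = 1.

1.00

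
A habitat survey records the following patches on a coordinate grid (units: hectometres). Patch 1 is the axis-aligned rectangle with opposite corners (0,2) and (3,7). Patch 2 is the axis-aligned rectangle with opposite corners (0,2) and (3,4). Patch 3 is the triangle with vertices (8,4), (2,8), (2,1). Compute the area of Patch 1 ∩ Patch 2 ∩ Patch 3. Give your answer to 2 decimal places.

The intersection is the polygon with vertices (2,2), (2,4), (3,4), (3,2).
By the shoelace formula its area is 2.00.

2.00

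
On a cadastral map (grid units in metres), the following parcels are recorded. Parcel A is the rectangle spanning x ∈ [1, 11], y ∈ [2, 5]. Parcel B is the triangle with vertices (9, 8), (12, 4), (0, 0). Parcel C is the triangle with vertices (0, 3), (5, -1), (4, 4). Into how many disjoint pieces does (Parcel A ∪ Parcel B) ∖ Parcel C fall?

3

(Parcel A ∪ Parcel B) ∖ Parcel C splits into 3 disjoint pieces (area 34.3542, area 1.3061, area 0.025).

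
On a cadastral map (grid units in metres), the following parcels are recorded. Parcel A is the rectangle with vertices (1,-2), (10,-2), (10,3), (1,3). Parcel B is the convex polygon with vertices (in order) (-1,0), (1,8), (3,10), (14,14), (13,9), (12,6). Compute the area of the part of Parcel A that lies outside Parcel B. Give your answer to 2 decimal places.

40.33

|Parcel A| = 45, |Parcel A∩Parcel B| = 4.6731.
|Parcel A ∖ Parcel B| = |Parcel A| − |Parcel A∩Parcel B| = 45 − 4.6731 = 40.33.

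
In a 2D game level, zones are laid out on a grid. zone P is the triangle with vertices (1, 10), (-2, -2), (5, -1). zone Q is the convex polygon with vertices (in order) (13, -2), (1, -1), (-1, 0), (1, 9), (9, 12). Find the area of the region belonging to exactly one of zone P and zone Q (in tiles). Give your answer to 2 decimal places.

107.98

|zone P| = 40.5, |zone Q| = 132, |zone P∩zone Q| = 32.2611.
|zone P △ zone Q| = |zone P| + |zone Q| − 2·|zone P∩zone Q| = 40.5 + 132 − 64.5221 = 107.98.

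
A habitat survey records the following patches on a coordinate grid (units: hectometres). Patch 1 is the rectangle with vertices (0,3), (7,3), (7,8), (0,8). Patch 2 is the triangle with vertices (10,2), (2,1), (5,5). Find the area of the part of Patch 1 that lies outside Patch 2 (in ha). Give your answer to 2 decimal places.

|Patch 1| = 35, |Patch 1∩Patch 2| = 4.3.
|Patch 1 ∖ Patch 2| = |Patch 1| − |Patch 1∩Patch 2| = 35 − 4.3 = 30.70.

30.70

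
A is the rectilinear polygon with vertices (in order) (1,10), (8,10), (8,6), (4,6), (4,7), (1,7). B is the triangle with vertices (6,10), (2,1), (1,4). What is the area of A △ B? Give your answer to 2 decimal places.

|A| = 25, |B| = 10.5, |A∩B| = 2.1944.
|A △ B| = |A| + |B| − 2·|A∩B| = 25 + 10.5 − 4.3889 = 31.11.

31.11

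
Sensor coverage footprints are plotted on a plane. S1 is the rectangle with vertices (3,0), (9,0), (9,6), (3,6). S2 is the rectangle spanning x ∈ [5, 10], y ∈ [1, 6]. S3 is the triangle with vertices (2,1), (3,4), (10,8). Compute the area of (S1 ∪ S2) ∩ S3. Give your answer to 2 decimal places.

6.22

The region (S1 ∪ S2) ∩ S3 is the polygon with vertices (3,4), (6.5,6), (7.714,6), (3,1.875).
By the shoelace formula its area is 6.22.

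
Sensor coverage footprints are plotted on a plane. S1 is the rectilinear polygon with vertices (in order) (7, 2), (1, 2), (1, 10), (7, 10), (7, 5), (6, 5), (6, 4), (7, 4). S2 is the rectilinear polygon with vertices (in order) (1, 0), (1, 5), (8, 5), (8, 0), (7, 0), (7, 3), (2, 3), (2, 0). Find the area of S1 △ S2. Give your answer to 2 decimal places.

43.00

|S1| = 47, |S2| = 20, |S1∩S2| = 12.
|S1 △ S2| = |S1| + |S2| − 2·|S1∩S2| = 47 + 20 − 24 = 43.00.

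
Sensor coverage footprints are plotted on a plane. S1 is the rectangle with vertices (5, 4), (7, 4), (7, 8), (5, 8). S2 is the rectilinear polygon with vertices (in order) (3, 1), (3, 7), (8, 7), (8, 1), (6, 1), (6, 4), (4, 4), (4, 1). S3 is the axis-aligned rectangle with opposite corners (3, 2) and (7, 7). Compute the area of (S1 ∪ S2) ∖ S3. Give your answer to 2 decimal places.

|S1 ∪ S2| = 26.
|(S1 ∪ S2) ∩ S3| = 16.
|(S1 ∪ S2) ∖ S3| = 26 − 16 = 10.00.

10.00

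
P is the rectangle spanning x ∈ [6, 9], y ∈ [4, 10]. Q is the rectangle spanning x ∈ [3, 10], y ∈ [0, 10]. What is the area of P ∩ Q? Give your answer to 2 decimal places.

|P∩Q|: x∈[6,9], y∈[4,10] → 3·6 = 18.

18.00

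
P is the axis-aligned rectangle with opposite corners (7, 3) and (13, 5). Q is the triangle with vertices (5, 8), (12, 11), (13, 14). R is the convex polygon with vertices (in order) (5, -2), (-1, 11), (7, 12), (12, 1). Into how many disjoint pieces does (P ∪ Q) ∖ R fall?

(P ∪ Q) ∖ R splits into 2 disjoint pieces (area 4.7273, area 7.5376).

2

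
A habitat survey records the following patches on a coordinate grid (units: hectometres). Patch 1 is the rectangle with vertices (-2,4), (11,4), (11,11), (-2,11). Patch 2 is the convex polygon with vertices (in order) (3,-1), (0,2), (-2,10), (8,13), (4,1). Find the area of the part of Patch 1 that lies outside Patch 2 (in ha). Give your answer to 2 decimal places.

|Patch 1| = 91, |Patch 1∩Patch 2| = 51.
|Patch 1 ∖ Patch 2| = |Patch 1| − |Patch 1∩Patch 2| = 91 − 51 = 40.00.

40.00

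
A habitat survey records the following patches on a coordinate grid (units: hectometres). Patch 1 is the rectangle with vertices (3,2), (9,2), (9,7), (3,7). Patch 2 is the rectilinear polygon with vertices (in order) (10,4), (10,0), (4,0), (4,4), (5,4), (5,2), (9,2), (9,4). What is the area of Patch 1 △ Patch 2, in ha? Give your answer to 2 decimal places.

42.00

|Patch 1| = 30, |Patch 2| = 16, |Patch 1∩Patch 2| = 2.
|Patch 1 △ Patch 2| = |Patch 1| + |Patch 2| − 2·|Patch 1∩Patch 2| = 30 + 16 − 4 = 42.00.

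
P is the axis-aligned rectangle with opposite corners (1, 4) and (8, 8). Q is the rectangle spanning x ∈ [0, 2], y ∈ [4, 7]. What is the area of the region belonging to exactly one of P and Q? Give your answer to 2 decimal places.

|P∩Q|: x∈[1,2], y∈[4,7] → 1·3 = 3.
|P △ Q| = |P| + |Q| − 2·|P∩Q| = 28 + 6 − 6 = 28.00.

28.00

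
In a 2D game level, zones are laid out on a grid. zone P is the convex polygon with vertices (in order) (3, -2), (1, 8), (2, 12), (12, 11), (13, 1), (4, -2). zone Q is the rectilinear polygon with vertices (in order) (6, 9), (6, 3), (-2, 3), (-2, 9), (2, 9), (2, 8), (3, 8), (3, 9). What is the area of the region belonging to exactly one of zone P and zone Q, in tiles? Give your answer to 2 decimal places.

125.75

|zone P| = 131.5, |zone Q| = 47, |zone P∩zone Q| = 26.375.
|zone P △ zone Q| = |zone P| + |zone Q| − 2·|zone P∩zone Q| = 131.5 + 47 − 52.75 = 125.75.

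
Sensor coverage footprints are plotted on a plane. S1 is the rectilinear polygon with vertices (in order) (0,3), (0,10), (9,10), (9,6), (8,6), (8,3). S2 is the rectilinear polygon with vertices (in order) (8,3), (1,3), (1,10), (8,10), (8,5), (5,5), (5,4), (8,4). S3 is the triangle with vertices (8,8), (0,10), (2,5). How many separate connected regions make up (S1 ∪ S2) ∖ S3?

1

(S1 ∪ S2) ∖ S3 is a single connected region.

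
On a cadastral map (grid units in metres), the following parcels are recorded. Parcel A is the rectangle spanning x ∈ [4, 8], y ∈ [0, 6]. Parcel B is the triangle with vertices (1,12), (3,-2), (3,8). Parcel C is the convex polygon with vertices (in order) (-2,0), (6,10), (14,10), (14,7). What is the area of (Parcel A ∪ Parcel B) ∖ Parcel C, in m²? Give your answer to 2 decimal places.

|Parcel A ∪ Parcel B| = 34.
|(Parcel A ∪ Parcel B) ∩ Parcel C| = 12.9462.
|(Parcel A ∪ Parcel B) ∖ Parcel C| = 34 − 12.9462 = 21.05.

21.05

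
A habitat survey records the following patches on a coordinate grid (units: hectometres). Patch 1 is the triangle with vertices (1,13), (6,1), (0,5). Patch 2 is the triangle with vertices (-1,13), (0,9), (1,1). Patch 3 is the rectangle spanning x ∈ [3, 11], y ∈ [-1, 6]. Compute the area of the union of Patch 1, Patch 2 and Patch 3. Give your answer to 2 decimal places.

76.85

By inclusion–exclusion:
Individual areas: |Patch 1| = 26, |Patch 2| = 2, |Patch 3| = 56.
|Patch 1∩Patch 2| = 0.3588.
|Patch 1∩Patch 3| = 6.7917.
|Patch 2∩Patch 3| = 0.
|Patch 1∩Patch 2∩Patch 3| = 0.
|Patch 1 ∪ Patch 2 ∪ Patch 3| = 84 − 7.1504 + 0 = 76.85.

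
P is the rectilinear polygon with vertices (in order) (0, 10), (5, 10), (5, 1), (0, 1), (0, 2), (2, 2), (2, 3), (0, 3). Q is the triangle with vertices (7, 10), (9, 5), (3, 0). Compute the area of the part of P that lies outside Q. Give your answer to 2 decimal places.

40.07

|P| = 43, |P∩Q| = 2.9333.
|P ∖ Q| = |P| − |P∩Q| = 43 − 2.9333 = 40.07.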